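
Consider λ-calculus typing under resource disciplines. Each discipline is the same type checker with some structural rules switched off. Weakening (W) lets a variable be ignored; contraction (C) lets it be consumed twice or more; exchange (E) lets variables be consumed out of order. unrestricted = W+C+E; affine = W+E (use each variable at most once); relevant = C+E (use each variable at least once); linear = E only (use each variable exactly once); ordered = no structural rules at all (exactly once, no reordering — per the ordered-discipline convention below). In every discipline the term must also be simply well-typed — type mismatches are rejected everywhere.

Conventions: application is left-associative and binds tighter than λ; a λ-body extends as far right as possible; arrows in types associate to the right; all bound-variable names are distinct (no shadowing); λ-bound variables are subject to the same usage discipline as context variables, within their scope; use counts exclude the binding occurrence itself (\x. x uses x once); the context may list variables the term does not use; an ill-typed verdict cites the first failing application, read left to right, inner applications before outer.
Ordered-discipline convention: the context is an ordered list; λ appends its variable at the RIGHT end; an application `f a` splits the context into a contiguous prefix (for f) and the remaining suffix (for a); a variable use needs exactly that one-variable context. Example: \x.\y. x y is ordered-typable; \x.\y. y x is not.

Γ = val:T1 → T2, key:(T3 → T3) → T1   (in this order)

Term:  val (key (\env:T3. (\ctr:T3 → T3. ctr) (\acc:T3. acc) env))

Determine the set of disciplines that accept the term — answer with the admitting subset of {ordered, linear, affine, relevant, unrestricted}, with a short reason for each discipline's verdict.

admitting disciplines: ordered, linear, affine, relevant, unrestricted
counts: val: 1, key: 1, env [bound]: 1, ctr [bound]: 1, acc [bound]: 1
order of uses: val, key, ctr, acc, env
typing: ✓ — T2
ordered: ✓, one use each (val, key, env, ctr, acc); ordered split holds
linear: ✓, val, key, env, ctr, acc: one use apiece
affine: ✓, none of val, key, env, ctr, acc used more than once
relevant: ✓, every one of val, key, env, ctr, acc appears
unrestricted: ✓, typability at T2 is all that's needed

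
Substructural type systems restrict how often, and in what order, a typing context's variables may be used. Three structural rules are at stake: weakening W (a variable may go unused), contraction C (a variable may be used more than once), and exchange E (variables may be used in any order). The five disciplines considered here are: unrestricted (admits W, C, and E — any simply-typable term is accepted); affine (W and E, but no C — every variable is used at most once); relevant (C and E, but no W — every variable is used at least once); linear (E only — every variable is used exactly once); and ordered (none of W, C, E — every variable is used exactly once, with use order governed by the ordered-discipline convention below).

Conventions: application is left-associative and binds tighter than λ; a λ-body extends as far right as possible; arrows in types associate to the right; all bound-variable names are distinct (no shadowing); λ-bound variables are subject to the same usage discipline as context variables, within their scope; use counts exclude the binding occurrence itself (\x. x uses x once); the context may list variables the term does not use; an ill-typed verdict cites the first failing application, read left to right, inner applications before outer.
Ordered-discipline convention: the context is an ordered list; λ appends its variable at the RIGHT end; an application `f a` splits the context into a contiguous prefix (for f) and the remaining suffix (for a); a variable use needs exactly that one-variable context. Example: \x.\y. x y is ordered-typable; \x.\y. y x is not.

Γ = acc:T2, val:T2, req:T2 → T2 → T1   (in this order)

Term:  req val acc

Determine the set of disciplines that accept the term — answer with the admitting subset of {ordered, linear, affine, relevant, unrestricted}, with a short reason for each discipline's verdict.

admitting disciplines: linear, affine, relevant, unrestricted
use counts: acc: 1×; val: 1×; req: 1×
uses in reading order: req, val, acc
typing: well-typed at T1
ordered ✗ (no contiguous prefix/suffix split fits req, val, acc)
linear ✓ (acc, val, req: one use apiece)
affine ✓ (acc, val, req: no repeats, contraction unneeded)
relevant ✓ (none of acc, val, req goes unused)
unrestricted ✓ (simply typable at T1; W, C, E all held)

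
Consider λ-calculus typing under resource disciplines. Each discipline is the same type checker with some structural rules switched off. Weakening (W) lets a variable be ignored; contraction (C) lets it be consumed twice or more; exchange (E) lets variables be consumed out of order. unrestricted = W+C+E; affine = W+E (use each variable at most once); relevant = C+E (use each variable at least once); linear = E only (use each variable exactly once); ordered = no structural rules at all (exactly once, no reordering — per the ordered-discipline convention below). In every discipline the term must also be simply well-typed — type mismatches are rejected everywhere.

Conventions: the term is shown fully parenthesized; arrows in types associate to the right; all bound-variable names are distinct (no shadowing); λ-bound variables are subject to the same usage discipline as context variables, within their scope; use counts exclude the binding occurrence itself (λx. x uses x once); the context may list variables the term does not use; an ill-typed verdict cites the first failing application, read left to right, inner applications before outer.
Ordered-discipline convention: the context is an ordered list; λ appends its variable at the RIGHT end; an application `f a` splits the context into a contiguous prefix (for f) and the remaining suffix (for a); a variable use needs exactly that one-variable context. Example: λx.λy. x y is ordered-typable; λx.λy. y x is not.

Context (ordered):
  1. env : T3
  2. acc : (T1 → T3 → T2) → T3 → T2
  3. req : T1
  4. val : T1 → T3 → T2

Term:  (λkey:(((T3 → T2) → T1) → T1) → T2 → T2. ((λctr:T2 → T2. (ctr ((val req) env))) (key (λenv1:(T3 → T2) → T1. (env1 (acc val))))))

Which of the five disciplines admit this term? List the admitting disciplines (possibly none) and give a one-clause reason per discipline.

accepted by: relevant, unrestricted
variable uses: env=1, acc=1, req=1, val=2, key (bound)=1, ctr (bound)=1, env1 (bound)=1
left-to-right use order: ctr, val, req, env, key, env1, acc, val
typing: ✓ — ((((T3 → T2) → T1) → T1) → T2 → T2) → T2
ordered ✗ (uses contraction: val ×2)
linear ✗ (uses contraction: val ×2)
affine ✗ (uses contraction: val ×2)
relevant ✓ (every one of env, acc, req, val, key, ctr, env1 appears)
unrestricted ✓ (type-checks (((((T3 → T2) → T1) → T1) → T2 → T2) → T2) and nothing is barred)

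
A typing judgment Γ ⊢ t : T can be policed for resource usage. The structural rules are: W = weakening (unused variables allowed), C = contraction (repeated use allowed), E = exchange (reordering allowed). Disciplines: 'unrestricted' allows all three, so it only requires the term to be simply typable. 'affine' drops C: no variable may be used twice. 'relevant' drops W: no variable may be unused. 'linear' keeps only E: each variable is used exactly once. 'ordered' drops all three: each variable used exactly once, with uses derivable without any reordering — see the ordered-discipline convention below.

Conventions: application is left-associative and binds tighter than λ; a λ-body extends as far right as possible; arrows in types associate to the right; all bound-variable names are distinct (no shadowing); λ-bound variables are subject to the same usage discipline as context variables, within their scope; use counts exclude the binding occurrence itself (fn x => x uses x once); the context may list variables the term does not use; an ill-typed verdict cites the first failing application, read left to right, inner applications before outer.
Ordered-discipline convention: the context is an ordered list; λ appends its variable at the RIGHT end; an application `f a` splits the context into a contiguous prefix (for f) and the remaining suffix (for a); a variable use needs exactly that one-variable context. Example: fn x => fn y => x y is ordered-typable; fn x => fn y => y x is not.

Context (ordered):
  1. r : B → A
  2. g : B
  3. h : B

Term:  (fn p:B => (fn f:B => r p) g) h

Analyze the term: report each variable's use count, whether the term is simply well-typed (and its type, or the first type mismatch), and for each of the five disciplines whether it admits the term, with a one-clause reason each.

counts: r=1; g=1; h=1; p [bound]=1; f [bound]=0
uses in reading order: r, p, g, h
typing: well-typed — term : A
ordered: ✗ — needs weakening: f unused
linear: ✗ — needs weakening: f unused
affine: ✓ — none of r, g, h, p, f used more than once
relevant: ✗ — needs weakening: f unused
unrestricted: ✓ — typability at A is all that's needed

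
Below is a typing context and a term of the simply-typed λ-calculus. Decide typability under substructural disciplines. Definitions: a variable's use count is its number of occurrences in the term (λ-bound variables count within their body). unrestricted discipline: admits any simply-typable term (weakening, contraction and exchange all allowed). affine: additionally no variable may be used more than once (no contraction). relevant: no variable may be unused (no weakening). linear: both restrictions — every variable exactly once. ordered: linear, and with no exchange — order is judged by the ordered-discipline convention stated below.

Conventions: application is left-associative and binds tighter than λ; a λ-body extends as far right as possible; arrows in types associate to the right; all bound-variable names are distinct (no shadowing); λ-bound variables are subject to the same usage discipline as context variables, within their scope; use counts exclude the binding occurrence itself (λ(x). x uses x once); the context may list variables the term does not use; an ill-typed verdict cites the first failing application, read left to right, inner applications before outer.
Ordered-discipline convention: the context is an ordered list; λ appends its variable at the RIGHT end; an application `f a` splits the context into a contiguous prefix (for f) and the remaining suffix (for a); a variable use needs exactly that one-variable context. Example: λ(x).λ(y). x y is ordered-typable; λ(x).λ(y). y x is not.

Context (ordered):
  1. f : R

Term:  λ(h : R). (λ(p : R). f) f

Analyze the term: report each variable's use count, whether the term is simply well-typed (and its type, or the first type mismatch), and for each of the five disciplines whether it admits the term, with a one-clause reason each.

use counts: f: 2, h [bound]: 0, p [bound]: 0
use order (left to right): f, f
typing: ✓ — R → R
ordered ✗ (f ×2 used more than once (contraction); h, p left unused)
linear ✗ (f ×2 used more than once (contraction); h, p left unused)
affine ✗ (f ×2 used more than once (contraction))
relevant ✗ (h, p left unused)
unrestricted ✓ (well-typed at R → R; no restrictions here)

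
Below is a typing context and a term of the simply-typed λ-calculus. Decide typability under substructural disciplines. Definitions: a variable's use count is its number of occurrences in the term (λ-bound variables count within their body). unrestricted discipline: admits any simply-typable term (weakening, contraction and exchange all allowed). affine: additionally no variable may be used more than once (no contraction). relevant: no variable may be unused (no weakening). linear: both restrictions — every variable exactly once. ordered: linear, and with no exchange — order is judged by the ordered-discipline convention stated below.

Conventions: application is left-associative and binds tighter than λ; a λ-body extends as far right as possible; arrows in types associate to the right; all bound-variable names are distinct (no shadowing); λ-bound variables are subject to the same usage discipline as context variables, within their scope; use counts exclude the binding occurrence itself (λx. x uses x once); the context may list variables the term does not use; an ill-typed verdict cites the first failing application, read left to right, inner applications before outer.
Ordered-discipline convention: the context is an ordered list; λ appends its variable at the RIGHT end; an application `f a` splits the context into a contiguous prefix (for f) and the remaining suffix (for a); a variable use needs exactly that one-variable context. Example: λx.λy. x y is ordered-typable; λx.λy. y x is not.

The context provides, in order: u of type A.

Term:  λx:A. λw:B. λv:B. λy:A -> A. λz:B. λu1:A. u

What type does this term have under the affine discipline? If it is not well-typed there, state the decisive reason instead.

term : A -> B -> B -> (A -> A) -> B -> A -> A
usage: u: 1×; x (λ-bound): 0×; w (λ-bound): 0×; v (λ-bound): 0×; y (λ-bound): 0×; z (λ-bound): 0×; u1 (λ-bound): 0×
use order (left to right): u
typing: ✓ — A -> B -> B -> (A -> A) -> B -> A -> A
per-discipline verdicts: ordered ✗ | linear ✗ | affine ✓ | relevant ✗ | unrestricted ✓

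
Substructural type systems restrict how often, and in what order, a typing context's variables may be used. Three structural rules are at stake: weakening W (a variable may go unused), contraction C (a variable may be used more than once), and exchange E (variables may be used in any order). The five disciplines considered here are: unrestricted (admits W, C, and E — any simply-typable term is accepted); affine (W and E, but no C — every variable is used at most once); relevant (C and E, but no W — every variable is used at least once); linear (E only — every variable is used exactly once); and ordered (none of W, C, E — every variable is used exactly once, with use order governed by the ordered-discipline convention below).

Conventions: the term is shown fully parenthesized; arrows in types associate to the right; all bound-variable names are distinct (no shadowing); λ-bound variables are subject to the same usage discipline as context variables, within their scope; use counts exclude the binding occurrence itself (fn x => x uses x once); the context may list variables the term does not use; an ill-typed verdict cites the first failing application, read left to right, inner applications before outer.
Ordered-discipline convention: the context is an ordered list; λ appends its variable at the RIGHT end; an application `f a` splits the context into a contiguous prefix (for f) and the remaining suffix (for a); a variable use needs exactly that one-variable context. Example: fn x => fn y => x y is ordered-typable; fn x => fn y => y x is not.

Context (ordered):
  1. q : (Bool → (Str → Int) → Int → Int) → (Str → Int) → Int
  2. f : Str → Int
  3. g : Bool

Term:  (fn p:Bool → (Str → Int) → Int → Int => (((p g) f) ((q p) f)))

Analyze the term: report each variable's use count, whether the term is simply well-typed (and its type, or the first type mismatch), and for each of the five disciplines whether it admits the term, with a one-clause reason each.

usage: q: 1×; f: 2×; g: 1×; p [bound]: 2×
use order (left to right): p, g, f, q, p, f
typing: well-typed at (Bool → (Str → Int) → Int → Int) → Int
ordered: ✗ — uses contraction: f ×2, p ×2
linear: ✗ — uses contraction: f ×2, p ×2
affine: ✗ — uses contraction: f ×2, p ×2
relevant: ✓ — at least one use each (q, f, g, p)
unrestricted: ✓ — type-checks ((Bool → (Str → Int) → Int → Int) → Int) and nothing is barred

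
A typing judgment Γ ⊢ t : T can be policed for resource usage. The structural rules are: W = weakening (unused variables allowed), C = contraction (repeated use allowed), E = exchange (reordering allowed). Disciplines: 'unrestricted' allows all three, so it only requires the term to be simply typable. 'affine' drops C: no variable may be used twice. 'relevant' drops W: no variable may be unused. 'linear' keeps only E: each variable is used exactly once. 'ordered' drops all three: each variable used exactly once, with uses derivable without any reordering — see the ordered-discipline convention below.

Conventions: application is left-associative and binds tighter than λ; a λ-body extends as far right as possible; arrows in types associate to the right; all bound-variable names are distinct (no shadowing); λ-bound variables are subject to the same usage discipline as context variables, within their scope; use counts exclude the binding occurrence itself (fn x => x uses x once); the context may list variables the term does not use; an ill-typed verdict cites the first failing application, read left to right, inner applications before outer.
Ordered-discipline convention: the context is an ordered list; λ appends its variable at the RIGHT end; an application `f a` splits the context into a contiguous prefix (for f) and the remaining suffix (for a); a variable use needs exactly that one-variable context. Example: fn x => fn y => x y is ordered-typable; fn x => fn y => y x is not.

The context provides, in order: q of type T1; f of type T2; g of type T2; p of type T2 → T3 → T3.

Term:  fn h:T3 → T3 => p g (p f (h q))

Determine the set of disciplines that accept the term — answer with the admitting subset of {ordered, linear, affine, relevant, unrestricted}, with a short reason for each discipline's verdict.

admitted in: none
counts: q: 1×; f: 1×; g: 1×; p: 2×; h [bound]: 1×
uses in reading order: p, g, p, f, h, q
typing: ill-typed: argument of type T1 where T3 is required
ordered ✗ (a type mismatch blocks all five)
linear ✗ (the type mismatch rejects it)
affine ✗ (not simply typable)
relevant ✗ (fails simple typing)
unrestricted ✗ (a type mismatch blocks all five)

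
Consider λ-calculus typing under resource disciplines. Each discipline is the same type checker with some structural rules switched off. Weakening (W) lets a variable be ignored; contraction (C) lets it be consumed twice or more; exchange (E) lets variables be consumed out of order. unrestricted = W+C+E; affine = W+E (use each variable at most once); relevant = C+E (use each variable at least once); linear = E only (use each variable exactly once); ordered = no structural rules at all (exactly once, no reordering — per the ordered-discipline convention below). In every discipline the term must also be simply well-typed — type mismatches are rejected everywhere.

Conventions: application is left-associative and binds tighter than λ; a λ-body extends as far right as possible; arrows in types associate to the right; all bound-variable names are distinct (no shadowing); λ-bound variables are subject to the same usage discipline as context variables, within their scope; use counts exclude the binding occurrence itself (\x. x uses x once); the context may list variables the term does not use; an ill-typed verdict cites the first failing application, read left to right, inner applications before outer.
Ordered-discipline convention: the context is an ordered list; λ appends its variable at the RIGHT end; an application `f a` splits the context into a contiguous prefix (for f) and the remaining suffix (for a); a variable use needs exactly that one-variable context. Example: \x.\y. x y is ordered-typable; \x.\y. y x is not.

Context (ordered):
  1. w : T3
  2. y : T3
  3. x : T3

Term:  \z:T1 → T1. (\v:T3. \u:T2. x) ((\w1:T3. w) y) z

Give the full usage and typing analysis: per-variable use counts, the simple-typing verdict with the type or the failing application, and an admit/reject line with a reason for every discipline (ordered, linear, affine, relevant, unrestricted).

variable uses: w: 1; y: 1; x: 1; z (bound): 1; v (bound): 0; u (bound): 0; w1 (bound): 0
order of uses: x, w, y, z
typing: ill-typed: argument of type T1 → T1 where T2 is required
ordered: ✗ — the type mismatch rejects it
linear: ✗ — not simply typable
affine: ✗ — fails simple typing
relevant: ✗ — a type mismatch blocks all five
unrestricted: ✗ — the type mismatch rejects it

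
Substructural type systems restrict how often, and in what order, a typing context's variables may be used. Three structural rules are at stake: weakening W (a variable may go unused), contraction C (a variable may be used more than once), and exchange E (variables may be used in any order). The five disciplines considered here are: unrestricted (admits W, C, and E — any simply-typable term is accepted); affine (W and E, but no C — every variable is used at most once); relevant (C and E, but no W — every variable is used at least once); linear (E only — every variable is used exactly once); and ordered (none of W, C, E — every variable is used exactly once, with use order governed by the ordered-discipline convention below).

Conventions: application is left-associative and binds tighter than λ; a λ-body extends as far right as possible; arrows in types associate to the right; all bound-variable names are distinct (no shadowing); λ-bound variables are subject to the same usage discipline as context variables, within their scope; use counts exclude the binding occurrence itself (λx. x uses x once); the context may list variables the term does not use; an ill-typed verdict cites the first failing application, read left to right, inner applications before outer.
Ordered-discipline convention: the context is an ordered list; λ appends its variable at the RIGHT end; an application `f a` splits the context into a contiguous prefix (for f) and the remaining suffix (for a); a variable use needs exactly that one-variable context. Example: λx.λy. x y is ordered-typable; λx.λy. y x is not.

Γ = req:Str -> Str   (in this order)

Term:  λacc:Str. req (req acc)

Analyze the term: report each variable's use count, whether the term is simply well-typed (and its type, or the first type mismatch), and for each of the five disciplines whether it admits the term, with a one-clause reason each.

use counts: req: 2; acc [bound]: 1
left-to-right use order: req, req, acc
typing: well-typed — term : Str -> Str
ordered: ✗ — req ×2 used more than once (contraction)
linear: ✗ — req ×2 used more than once (contraction)
affine: ✗ — req ×2 used more than once (contraction)
relevant: ✓ — none of req, acc goes unused
unrestricted: ✓ — simply typable at Str -> Str; W, C, E all held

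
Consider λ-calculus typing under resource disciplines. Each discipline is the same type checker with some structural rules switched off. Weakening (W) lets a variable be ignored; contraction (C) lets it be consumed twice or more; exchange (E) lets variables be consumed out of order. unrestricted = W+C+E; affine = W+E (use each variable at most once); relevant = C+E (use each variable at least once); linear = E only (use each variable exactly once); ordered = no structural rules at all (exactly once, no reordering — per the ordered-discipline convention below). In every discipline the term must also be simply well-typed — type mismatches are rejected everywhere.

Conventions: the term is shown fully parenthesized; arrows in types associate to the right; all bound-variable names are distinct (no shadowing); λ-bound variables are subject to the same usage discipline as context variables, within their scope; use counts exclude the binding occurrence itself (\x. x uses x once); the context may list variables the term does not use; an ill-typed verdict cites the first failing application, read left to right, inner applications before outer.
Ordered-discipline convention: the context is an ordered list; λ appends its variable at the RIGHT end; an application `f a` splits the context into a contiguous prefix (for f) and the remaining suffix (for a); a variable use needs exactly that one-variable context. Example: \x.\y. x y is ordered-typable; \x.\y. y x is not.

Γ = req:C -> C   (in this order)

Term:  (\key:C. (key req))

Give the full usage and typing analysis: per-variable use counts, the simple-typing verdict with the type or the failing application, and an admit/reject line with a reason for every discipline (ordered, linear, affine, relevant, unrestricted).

variable uses: req: 1×; key (λ-bound): 1×
left-to-right use order: key, req
typing: ill-typed: applying a non-function (C)
ordered: ✗, a type mismatch blocks all five
linear: ✗, the type mismatch rejects it
affine: ✗, not simply typable
relevant: ✗, fails simple typing
unrestricted: ✗, a type mismatch blocks all five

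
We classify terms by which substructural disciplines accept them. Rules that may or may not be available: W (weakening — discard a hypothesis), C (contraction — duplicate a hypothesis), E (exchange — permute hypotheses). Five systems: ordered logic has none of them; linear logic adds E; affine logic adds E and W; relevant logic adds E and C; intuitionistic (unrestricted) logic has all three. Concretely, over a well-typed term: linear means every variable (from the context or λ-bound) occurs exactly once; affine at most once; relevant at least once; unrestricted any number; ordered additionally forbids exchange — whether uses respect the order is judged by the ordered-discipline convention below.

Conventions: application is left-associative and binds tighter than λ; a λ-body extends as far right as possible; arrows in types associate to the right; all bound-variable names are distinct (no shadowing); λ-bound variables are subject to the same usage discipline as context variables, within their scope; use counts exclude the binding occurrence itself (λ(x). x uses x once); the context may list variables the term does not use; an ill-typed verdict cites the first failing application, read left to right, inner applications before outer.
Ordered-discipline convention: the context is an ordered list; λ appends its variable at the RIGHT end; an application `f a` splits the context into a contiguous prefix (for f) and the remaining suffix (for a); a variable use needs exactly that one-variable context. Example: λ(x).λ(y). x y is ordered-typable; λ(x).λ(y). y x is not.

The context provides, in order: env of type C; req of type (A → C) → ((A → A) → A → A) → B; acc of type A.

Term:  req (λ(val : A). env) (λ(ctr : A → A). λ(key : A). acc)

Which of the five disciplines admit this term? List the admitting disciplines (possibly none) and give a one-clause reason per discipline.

accepted by: affine, unrestricted
usage: env ×1; req ×1; acc ×1; val (bound) ×0; ctr (bound) ×0; key (bound) ×0
order of uses: req, env, acc
typing: the term checks, with type B
ordered ✗ (unused: val, ctr, key — weakening required)
linear ✗ (unused: val, ctr, key — weakening required)
affine ✓ (at most one use each (env, req, acc, val, ctr, key))
relevant ✗ (unused: val, ctr, key — weakening required)
unrestricted ✓ (simply typable at B; W, C, E all held)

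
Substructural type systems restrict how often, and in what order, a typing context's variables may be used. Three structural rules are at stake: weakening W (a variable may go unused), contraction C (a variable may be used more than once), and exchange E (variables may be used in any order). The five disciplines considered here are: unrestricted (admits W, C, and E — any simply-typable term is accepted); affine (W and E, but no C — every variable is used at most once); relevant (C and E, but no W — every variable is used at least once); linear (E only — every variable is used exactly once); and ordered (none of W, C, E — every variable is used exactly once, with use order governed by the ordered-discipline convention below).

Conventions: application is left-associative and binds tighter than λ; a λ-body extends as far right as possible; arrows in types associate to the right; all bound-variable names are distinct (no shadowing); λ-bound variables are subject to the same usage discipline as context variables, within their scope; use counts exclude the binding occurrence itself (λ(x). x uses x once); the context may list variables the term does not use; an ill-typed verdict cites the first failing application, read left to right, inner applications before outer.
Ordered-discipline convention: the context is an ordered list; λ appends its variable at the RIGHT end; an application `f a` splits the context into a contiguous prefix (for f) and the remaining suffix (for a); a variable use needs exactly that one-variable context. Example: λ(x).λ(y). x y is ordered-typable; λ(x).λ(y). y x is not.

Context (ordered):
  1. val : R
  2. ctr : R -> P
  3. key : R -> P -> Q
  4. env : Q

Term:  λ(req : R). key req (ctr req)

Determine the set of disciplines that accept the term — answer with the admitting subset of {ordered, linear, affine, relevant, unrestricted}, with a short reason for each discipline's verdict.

accepted by: unrestricted
use counts: val=0; ctr=1; key=1; env=0; req (bound)=2
left-to-right use order: key, req, ctr, req
typing: the term checks, with type R -> Q
ordered ✗ (needs contraction — req ×2; unused: val, env — weakening required)
linear ✗ (needs contraction — req ×2; unused: val, env — weakening required)
affine ✗ (needs contraction — req ×2)
relevant ✗ (unused: val, env — weakening required)
unrestricted ✓ (type-checks (R -> Q) and nothing is barred)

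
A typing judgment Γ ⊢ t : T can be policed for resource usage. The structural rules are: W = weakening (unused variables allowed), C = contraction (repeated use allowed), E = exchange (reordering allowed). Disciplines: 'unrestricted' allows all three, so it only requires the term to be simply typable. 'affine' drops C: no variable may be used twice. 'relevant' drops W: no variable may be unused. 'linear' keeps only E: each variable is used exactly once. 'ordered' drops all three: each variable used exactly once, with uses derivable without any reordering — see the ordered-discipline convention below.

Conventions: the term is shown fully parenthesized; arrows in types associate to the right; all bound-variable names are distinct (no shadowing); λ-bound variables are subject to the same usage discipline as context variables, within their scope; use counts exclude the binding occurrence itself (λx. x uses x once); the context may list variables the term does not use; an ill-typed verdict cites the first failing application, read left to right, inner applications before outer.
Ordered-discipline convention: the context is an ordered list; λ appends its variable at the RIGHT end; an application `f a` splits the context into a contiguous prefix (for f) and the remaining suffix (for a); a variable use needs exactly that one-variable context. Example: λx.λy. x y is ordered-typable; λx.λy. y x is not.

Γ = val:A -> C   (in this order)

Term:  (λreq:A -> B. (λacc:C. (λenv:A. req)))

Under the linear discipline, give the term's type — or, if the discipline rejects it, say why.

not well-typed under linear — unused: val, acc, env — weakening required
use counts: val: 0×; req (bound): 1×; acc (bound): 0×; env (bound): 0×
use order (left to right): req
typing: well-typed at (A -> B) -> C -> A -> A -> B
across the five disciplines: ordered ✗ · linear ✗ · affine ✓ · relevant ✗ · unrestricted ✓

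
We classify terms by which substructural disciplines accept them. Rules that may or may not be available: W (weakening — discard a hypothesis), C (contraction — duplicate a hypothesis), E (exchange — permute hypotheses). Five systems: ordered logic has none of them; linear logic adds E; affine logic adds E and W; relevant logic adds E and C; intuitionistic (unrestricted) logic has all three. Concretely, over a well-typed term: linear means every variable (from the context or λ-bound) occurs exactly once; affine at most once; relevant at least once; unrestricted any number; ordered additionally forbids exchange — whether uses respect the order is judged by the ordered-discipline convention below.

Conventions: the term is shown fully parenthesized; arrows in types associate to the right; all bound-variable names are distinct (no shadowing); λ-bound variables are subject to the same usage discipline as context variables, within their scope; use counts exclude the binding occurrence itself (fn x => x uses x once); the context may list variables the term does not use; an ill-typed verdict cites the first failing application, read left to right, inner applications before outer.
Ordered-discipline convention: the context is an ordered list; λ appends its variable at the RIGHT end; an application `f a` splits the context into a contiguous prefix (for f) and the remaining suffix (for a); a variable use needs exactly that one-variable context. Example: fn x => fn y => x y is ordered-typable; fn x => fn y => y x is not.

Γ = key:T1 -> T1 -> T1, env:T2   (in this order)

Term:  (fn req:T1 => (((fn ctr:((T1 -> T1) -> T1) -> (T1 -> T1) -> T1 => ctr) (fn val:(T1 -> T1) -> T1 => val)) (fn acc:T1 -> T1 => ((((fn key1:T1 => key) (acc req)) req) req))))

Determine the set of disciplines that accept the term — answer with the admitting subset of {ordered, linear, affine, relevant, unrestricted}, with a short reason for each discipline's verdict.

accepted by: unrestricted
variable uses: key ×1, env ×0, req (λ-bound) ×3, ctr (λ-bound) ×1, val (λ-bound) ×1, acc (λ-bound) ×1, key1 (λ-bound) ×0
use order (left to right): ctr, val, key, acc, req, req, req
typing: well-typed at T1 -> (T1 -> T1) -> T1
ordered ✗ (req ×3 used more than once (contraction); unused: env, key1 — weakening required)
linear ✗ (req ×3 used more than once (contraction); unused: env, key1 — weakening required)
affine ✗ (req ×3 used more than once (contraction))
relevant ✗ (unused: env, key1 — weakening required)
unrestricted ✓ (simply typable at T1 -> (T1 -> T1) -> T1; W, C, E all held)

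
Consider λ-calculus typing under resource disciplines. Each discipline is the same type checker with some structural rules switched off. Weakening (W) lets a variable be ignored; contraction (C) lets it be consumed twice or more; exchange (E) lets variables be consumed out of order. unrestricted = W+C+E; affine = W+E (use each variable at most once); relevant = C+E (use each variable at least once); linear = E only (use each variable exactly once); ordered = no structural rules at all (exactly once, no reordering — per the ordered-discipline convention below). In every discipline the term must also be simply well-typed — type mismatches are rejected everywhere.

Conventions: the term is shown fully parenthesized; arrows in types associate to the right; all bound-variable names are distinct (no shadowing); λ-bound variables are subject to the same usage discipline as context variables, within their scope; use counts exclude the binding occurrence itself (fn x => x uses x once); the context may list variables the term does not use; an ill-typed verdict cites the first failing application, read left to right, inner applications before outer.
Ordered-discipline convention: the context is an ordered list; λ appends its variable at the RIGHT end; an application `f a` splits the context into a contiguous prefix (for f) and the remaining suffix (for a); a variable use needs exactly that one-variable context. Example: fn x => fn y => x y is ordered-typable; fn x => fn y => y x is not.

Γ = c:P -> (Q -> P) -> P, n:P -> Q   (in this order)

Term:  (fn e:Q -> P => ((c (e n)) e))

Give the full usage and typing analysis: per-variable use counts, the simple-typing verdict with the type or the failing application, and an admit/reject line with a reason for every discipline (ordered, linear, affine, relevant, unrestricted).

counts: c: 1×; n: 1×; e [bound]: 2×
order of uses: c, e, n, e
typing: ill-typed: argument of type P -> Q where Q is required
ordered ✗ (fails simple typing)
linear ✗ (a type mismatch blocks all five)
affine ✗ (the type mismatch rejects it)
relevant ✗ (not simply typable)
unrestricted ✗ (fails simple typing)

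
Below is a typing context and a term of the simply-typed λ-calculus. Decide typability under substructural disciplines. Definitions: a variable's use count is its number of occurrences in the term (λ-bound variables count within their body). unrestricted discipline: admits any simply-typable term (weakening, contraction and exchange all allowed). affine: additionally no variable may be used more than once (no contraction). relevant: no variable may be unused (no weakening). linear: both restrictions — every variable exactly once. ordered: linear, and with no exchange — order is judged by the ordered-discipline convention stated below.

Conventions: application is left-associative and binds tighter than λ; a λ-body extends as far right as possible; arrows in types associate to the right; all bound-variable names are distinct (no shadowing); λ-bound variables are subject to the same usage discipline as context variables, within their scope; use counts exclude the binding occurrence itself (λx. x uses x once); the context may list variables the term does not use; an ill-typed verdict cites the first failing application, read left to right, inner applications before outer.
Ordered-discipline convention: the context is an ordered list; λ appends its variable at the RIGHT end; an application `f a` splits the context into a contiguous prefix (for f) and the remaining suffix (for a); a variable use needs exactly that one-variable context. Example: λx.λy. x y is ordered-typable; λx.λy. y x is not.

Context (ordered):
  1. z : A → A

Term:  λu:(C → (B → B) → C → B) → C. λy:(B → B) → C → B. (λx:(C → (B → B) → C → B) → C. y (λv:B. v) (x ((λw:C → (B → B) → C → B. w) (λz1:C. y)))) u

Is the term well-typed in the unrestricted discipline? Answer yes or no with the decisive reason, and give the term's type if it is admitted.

yes — well-typed at ((C → (B → B) → C → B) → C) → ((B → B) → C → B) → B; no restrictions here; term : ((C → (B → B) → C → B) → C) → ((B → B) → C → B) → B
use counts: z: 0×, u [bound]: 1×, y [bound]: 2×, x [bound]: 1×, v [bound]: 1×, w [bound]: 1×, z1 [bound]: 0×
uses in reading order: y, v, x, w, y, u
typing: well-typed — term : ((C → (B → B) → C → B) → C) → ((B → B) → C → B) → B
summary: ordered ✗; linear ✗; affine ✗; relevant ✗; unrestricted ✓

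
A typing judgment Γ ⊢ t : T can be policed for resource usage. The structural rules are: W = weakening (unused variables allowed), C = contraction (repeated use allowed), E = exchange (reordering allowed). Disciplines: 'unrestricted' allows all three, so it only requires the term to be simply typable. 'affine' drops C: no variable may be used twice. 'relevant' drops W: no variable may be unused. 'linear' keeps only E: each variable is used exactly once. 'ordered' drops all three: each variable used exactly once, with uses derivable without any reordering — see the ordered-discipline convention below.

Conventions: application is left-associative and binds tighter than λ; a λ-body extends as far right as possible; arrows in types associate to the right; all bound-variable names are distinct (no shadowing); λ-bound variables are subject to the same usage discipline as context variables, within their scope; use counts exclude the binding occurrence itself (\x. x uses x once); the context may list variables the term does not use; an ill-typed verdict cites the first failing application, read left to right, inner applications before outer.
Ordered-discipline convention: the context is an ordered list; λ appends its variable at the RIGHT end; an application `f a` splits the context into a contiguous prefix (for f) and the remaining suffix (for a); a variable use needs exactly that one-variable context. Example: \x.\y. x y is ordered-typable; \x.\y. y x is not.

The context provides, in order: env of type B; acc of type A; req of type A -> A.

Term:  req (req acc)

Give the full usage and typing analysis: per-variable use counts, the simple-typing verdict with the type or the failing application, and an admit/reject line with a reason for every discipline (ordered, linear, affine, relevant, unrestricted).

usage: env ×0, acc ×1, req ×2
uses in reading order: req, req, acc
typing: ✓ — A
ordered: ✗ — repeated use of req ×2; unused: env — weakening required
linear: ✗ — repeated use of req ×2; unused: env — weakening required
affine: ✗ — repeated use of req ×2
relevant: ✗ — unused: env — weakening required
unrestricted: ✓ — type-checks (A) and nothing is barred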